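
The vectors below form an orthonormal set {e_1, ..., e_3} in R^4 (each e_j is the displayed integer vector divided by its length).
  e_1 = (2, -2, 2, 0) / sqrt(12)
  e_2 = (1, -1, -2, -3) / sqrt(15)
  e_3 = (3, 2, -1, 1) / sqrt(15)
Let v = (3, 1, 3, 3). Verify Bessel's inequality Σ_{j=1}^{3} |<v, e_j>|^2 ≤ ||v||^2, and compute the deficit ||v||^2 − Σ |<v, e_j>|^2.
Σ |<v, e_j>|^2 = 83/3; ||v||^2 = 28; deficit = 1/3

Write each e_j = u_j / sqrt(<u_j, u_j>) where u_j is the displayed integer vector. Then <v, e_j> = <v, u_j> / sqrt(<u_j, u_j>), so |<v, e_j>|^2 = <v, u_j>^2 / <u_j, u_j>.
Coefficients: <v, e_1> = 10/sqrt(12), <v, e_2> = -13/sqrt(15), <v, e_3> = 11/sqrt(15).
Square and sum: Σ |<v, e_j>|^2 = 83/3.
Compute ||v||^2 = v·v = 28.
Deficit = 28 − 83/3 = 1/3 ≥ 0, confirming Bessel's inequality. (The deficit equals ||v − Σ <v,e_j> e_j||^2, the squared distance from v to span{e_j}.)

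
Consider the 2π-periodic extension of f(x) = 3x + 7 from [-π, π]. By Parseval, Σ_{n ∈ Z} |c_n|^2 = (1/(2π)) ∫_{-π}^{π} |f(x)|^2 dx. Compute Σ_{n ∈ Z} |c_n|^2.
Σ |c_n|^2 = 3π^2 + 49

Expand and integrate term by term over [-π, π]:
  ∫ (3x)^2 dx = 9·(2π^3/3); ∫ 2·3·(7)·x dx = 0 (odd integrand); ∫ 7^2 dx = 49·2π.
So (1/(2π)) ∫_{-π}^{π} (3x + 7)^2 dx = 9π^2/3 + 49 = 3π^2 + 49.
Parseval ⇒ Σ |c_n|^2 = 3π^2 + 49.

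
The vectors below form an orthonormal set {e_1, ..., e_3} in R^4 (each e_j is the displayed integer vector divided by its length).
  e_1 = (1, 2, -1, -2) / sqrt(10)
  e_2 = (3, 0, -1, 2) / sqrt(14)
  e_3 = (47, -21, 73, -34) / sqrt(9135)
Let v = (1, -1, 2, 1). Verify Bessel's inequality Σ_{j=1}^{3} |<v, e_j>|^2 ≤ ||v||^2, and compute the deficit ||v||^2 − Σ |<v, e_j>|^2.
Σ |<v, e_j>|^2 = 194/29; ||v||^2 = 7; deficit = 9/29

Write each e_j = u_j / sqrt(<u_j, u_j>) where u_j is the displayed integer vector. Then <v, e_j> = <v, u_j> / sqrt(<u_j, u_j>), so |<v, e_j>|^2 = <v, u_j>^2 / <u_j, u_j>.
Coefficients: <v, e_1> = -5/sqrt(10), <v, e_2> = 3/sqrt(14), <v, e_3> = 180/sqrt(9135).
Square and sum: Σ |<v, e_j>|^2 = 194/29.
Compute ||v||^2 = v·v = 7.
Deficit = 7 − 194/29 = 9/29 ≥ 0, confirming Bessel's inequality. (The deficit equals ||v − Σ <v,e_j> e_j||^2, the squared distance from v to span{e_j}.)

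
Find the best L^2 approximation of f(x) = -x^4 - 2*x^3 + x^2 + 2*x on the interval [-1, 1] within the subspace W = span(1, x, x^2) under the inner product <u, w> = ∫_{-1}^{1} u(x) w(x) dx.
g(x) = x^2/7 + 4*x/5 + 3/35

The best approximation g ∈ W is the orthogonal projection of f onto W. Writing g = a_0 + a_1 x + a_2 x^2, the coefficients solve the normal equations G · a = b where
  G_{ij} = <φ_i, φ_j> and b_i = <f, φ_i>, with φ_0 = 1, φ_1 = x, φ_2 = x^2.
G =
  [2, 0, 2/3]
  [0, 2/3, 0]
  [2/3, 0, 2/5],
b = (4/15, 8/15, 4/35).
Solving gives a_0 = 3/35, a_1 = 4/5, a_2 = 1/7, so
  g(x) = x^2/7 + 4*x/5 + 3/35.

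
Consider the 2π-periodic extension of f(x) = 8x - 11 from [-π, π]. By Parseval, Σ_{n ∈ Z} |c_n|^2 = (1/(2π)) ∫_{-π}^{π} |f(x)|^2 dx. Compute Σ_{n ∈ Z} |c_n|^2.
Σ |c_n|^2 = 64π^2/3 + 121

Expand and integrate term by term over [-π, π]:
  ∫ (8x)^2 dx = 64·(2π^3/3); ∫ 2·8·(-11)·x dx = 0 (odd integrand); ∫ (-11)^2 dx = 121·2π.
So (1/(2π)) ∫_{-π}^{π} (8x - 11)^2 dx = 64π^2/3 + 121 = 64π^2/3 + 121.
Parseval ⇒ Σ |c_n|^2 = 64π^2/3 + 121.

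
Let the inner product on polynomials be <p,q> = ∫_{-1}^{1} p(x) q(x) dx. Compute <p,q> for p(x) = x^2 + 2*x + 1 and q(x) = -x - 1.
<p,q> = -4

Expand the product: p(x)·q(x) = -x^3 - 3*x^2 - 3*x - 1.
∫_{-1}^{1} of each monomial x^k gives [2/(k+1) if k even, 0 if k odd]. Integrating term-by-term (or equivalently evaluating the antiderivative F(x) = -x^4/4 - x^3 - 3*x^2/2 - x at the endpoints):
  F(1) − F(−1) = -15/4 − (1/4) = -4.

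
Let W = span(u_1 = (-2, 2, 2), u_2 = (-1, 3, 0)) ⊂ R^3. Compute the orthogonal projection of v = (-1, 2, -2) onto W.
proj_W(v) = (1/14, 33/14, -9/7)

Set up U = [u_1 | ... | u_2] ∈ R^(3×2). The projector onto W = col(U) is P = U (U^T U)^(-1) U^T.
Compute U^T U =
  [12, 8]
  [8, 10],
and U^T v = (2, 7).
Solve U^T U · c = U^T v for the coefficients: c = (-9/14, 17/14). The projection is proj_W(v) = U c.
Check: (v - proj_W(v)) · u_1 = 0  (should be 0).
Check: (v - proj_W(v)) · u_2 = 0  (should be 0).
Result: proj_W(v) = (1/14, 33/14, -9/7).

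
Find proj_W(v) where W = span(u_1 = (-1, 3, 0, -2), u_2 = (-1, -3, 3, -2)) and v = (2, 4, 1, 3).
proj_W(v) = (11/17, 41/17, -37/17, 22/17)

Set up U = [u_1 | ... | u_2] ∈ R^(4×2). The projector onto W = col(U) is P = U (U^T U)^(-1) U^T.
Compute U^T U =
  [14, -4]
  [-4, 23],
and U^T v = (4, -17).
Solve U^T U · c = U^T v for the coefficients: c = (4/51, -37/51). The projection is proj_W(v) = U c.
Check: (v - proj_W(v)) · u_1 = 0  (should be 0).
Check: (v - proj_W(v)) · u_2 = 0  (should be 0).
Result: proj_W(v) = (11/17, 41/17, -37/17, 22/17).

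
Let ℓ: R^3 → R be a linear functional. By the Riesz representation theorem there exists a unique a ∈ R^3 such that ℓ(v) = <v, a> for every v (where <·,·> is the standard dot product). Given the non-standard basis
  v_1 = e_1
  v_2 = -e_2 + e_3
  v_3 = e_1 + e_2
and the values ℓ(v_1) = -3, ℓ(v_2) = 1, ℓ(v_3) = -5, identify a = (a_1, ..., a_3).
a = (-3, -2, -1)

Write a = (a_1, ..., a_3) in the standard basis. For each basis vector v_i, ℓ(v_i) = <v_i, a> is a linear equation in the a_j's. Collect the n equations into a matrix system V a = ℓ, where row i of V is v_i (expressed in the standard basis). Since V is invertible (lower-triangular with 1s on the diagonal, up to permutation), solve by back-substitution:
  V =
[[1, 0, 0],
 [0, -1, 1],
 [1, 1, 0]]
  V a = (-3, 1, -5)
Solving gives a = (-3, -2, -1).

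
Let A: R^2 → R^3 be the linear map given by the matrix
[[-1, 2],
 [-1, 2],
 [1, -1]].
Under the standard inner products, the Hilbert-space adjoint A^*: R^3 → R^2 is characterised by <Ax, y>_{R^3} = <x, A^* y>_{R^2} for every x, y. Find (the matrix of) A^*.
A^* = A^T =
[[-1, -1, 1],
 [2, 2, -1]]

For real matrices with standard dot products, the defining identity <Ax, y> = <x, A^* y> gives (Ax)^T y = x^T (A^*) y, i.e. x^T A^T y = x^T (A^*) y. Since this holds for all x, y, we must have A^* = A^T. Therefore
A^* =
[[-1, -1, 1],
 [2, 2, -1]].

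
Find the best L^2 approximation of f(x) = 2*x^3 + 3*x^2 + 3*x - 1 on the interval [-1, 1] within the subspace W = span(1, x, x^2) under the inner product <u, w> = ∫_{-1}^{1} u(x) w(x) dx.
g(x) = 3*x^2 + 21*x/5 - 1

The best approximation g ∈ W is the orthogonal projection of f onto W. Writing g = a_0 + a_1 x + a_2 x^2, the coefficients solve the normal equations G · a = b where
  G_{ij} = <φ_i, φ_j> and b_i = <f, φ_i>, with φ_0 = 1, φ_1 = x, φ_2 = x^2.
G =
  [2, 0, 2/3]
  [0, 2/3, 0]
  [2/3, 0, 2/5],
b = (0, 14/5, 8/15).
Solving gives a_0 = -1, a_1 = 21/5, a_2 = 3, so
  g(x) = 3*x^2 + 21*x/5 - 1.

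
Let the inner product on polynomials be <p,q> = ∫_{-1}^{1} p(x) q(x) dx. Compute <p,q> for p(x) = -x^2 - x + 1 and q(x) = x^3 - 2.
<p,q> = -46/15

Expand the product: p(x)·q(x) = -x^5 - x^4 + x^3 + 2*x^2 + 2*x - 2.
∫_{-1}^{1} of each monomial x^k gives [2/(k+1) if k even, 0 if k odd]. Integrating term-by-term (or equivalently evaluating the antiderivative F(x) = -x^6/6 - x^5/5 + x^4/4 + 2*x^3/3 + x^2 - 2*x at the endpoints):
  F(1) − F(−1) = -9/20 − (157/60) = -46/15.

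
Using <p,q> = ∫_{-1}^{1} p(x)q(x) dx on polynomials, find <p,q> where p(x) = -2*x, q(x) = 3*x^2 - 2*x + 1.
<p,q> = 8/3

Expand the product: p(x)·q(x) = -6*x^3 + 4*x^2 - 2*x.
∫_{-1}^{1} of each monomial x^k gives [2/(k+1) if k even, 0 if k odd]. Integrating term-by-term (or equivalently evaluating the antiderivative F(x) = -3*x^4/2 + 4*x^3/3 - x^2 at the endpoints):
  F(1) − F(−1) = -7/6 − (-23/6) = 8/3.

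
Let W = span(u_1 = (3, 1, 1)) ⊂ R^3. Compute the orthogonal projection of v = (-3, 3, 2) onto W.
proj_W(v) = (-12/11, -4/11, -4/11)

Set up U = [u_1 | ... | u_1] ∈ R^(3×1). The projector onto W = col(U) is P = U (U^T U)^(-1) U^T.
Compute U^T U =
  [11],
and U^T v = (-4).
Solve U^T U · c = U^T v for the coefficients: c = (-4/11). The projection is proj_W(v) = U c.
Check: (v - proj_W(v)) · u_1 = 0  (should be 0).
Result: proj_W(v) = (-12/11, -4/11, -4/11).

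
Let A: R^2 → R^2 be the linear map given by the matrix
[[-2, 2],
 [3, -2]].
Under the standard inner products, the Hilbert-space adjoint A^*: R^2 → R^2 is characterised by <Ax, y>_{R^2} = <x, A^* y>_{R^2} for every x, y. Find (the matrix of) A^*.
A^* = A^T =
[[-2, 3],
 [2, -2]]

For real matrices with standard dot products, the defining identity <Ax, y> = <x, A^* y> gives (Ax)^T y = x^T (A^*) y, i.e. x^T A^T y = x^T (A^*) y. Since this holds for all x, y, we must have A^* = A^T. Therefore
A^* =
[[-2, 3],
 [2, -2]].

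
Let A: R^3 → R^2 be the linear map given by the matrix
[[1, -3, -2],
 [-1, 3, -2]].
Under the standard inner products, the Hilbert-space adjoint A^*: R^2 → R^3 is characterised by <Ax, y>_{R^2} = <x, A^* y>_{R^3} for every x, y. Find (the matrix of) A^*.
A^* = A^T =
[[1, -1],
 [-3, 3],
 [-2, -2]]

For real matrices with standard dot products, the defining identity <Ax, y> = <x, A^* y> gives (Ax)^T y = x^T (A^*) y, i.e. x^T A^T y = x^T (A^*) y. Since this holds for all x, y, we must have A^* = A^T. Therefore
A^* =
[[1, -1],
 [-3, 3],
 [-2, -2]].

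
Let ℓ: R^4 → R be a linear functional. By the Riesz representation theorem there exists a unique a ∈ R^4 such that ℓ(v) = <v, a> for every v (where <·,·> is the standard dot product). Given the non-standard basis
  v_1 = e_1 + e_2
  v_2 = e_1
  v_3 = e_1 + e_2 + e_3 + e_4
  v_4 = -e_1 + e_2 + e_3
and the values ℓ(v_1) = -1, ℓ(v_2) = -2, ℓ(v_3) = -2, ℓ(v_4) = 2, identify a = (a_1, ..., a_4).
a = (-2, 1, -1, 0)

Write a = (a_1, ..., a_4) in the standard basis. For each basis vector v_i, ℓ(v_i) = <v_i, a> is a linear equation in the a_j's. Collect the n equations into a matrix system V a = ℓ, where row i of V is v_i (expressed in the standard basis). Since V is invertible (lower-triangular with 1s on the diagonal, up to permutation), solve by back-substitution:
  V =
[[1, 1, 0, 0],
 [1, 0, 0, 0],
 [1, 1, 1, 1],
 [-1, 1, 1, 0]]
  V a = (-1, -2, -2, 2)
Solving gives a = (-2, 1, -1, 0).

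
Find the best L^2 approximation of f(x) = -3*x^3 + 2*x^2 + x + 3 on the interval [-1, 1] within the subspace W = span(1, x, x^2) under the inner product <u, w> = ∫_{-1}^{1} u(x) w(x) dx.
g(x) = 2*x^2 - 4*x/5 + 3

The best approximation g ∈ W is the orthogonal projection of f onto W. Writing g = a_0 + a_1 x + a_2 x^2, the coefficients solve the normal equations G · a = b where
  G_{ij} = <φ_i, φ_j> and b_i = <f, φ_i>, with φ_0 = 1, φ_1 = x, φ_2 = x^2.
G =
  [2, 0, 2/3]
  [0, 2/3, 0]
  [2/3, 0, 2/5],
b = (22/3, -8/15, 14/5).
Solving gives a_0 = 3, a_1 = -4/5, a_2 = 2, so
  g(x) = 2*x^2 - 4*x/5 + 3.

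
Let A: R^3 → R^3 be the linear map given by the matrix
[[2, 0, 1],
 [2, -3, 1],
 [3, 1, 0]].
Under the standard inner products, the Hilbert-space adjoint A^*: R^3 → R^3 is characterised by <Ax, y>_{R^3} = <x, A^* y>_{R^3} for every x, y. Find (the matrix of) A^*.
A^* = A^T =
[[2, 2, 3],
 [0, -3, 1],
 [1, 1, 0]]

For real matrices with standard dot products, the defining identity <Ax, y> = <x, A^* y> gives (Ax)^T y = x^T (A^*) y, i.e. x^T A^T y = x^T (A^*) y. Since this holds for all x, y, we must have A^* = A^T. Therefore
A^* =
[[2, 2, 3],
 [0, -3, 1],
 [1, 1, 0]].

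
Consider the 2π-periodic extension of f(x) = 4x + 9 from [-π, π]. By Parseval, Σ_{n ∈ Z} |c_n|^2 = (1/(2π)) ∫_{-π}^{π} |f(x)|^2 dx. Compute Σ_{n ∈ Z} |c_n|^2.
Σ |c_n|^2 = 16π^2/3 + 81

Expand and integrate term by term over [-π, π]:
  ∫ (4x)^2 dx = 16·(2π^3/3); ∫ 2·4·(9)·x dx = 0 (odd integrand); ∫ 9^2 dx = 81·2π.
So (1/(2π)) ∫_{-π}^{π} (4x + 9)^2 dx = 16π^2/3 + 81 = 16π^2/3 + 81.
Parseval ⇒ Σ |c_n|^2 = 16π^2/3 + 81.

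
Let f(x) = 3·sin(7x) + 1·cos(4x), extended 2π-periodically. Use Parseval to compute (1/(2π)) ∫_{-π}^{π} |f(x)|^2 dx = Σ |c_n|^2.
Σ |c_n|^2 = 5

Expand |f|^2 and use orthogonality of {sin(nx), cos(mx)} on [-π, π]:
  ∫_{-π}^{π} sin(nx)^2 dx = π, ∫ cos(mx)^2 dx = π, and cross terms integrate to 0.
So ∫_{-π}^{π} f(x)^2 dx = 3^2 · π + 1^2 · π = (9 + 1)π.
Divide by 2π: (9 + 1)/2 = 5.
By Parseval, this equals Σ |c_n|^2.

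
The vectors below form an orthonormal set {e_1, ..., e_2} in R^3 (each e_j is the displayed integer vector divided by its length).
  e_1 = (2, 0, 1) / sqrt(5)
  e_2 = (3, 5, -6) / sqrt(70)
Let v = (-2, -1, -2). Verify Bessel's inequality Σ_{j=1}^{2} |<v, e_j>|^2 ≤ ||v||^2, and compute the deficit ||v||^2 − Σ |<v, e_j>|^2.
Σ |<v, e_j>|^2 = 101/14; ||v||^2 = 9; deficit = 25/14

Write each e_j = u_j / sqrt(<u_j, u_j>) where u_j is the displayed integer vector. Then <v, e_j> = <v, u_j> / sqrt(<u_j, u_j>), so |<v, e_j>|^2 = <v, u_j>^2 / <u_j, u_j>.
Coefficients: <v, e_1> = -6/sqrt(5), <v, e_2> = 1/sqrt(70).
Square and sum: Σ |<v, e_j>|^2 = 101/14.
Compute ||v||^2 = v·v = 9.
Deficit = 9 − 101/14 = 25/14 ≥ 0, confirming Bessel's inequality. (The deficit equals ||v − Σ <v,e_j> e_j||^2, the squared distance from v to span{e_j}.)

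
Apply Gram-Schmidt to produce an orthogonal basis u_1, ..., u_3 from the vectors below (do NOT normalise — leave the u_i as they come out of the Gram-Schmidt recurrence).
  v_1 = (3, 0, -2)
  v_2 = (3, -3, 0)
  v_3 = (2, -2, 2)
Orthogonal basis:
  u_1 = (3, 0, -2)
  u_2 = (12/13, -3, 18/13)
  u_3 = (12/17, 12/17, 18/17)

Apply the Gram-Schmidt recurrence
  u_1 = v_1
  u_i = v_i − Σ_{j<i} ((v_i · u_j) / (u_j · u_j)) · u_j.

Step by step this gives:
  u_1 = (3, 0, -2)
  u_2 = (12/13, -3, 18/13)
  u_3 = (12/17, 12/17, 18/17)

Orthogonality check:
  u_2 · u_1 = 0 (should be 0)
  u_3 · u_1 = 0 (should be 0)
  u_3 · u_2 = 0 (should be 0)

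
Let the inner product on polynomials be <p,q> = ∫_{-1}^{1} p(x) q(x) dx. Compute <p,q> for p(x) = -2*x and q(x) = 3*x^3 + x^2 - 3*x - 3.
<p,q> = 8/5

Expand the product: p(x)·q(x) = -6*x^4 - 2*x^3 + 6*x^2 + 6*x.
∫_{-1}^{1} of each monomial x^k gives [2/(k+1) if k even, 0 if k odd]. Integrating term-by-term (or equivalently evaluating the antiderivative F(x) = -6*x^5/5 - x^4/2 + 2*x^3 + 3*x^2 at the endpoints):
  F(1) − F(−1) = 33/10 − (17/10) = 8/5.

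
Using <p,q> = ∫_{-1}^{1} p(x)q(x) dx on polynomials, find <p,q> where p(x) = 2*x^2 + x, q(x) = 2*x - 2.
<p,q> = -4/3

Expand the product: p(x)·q(x) = 4*x^3 - 2*x^2 - 2*x.
∫_{-1}^{1} of each monomial x^k gives [2/(k+1) if k even, 0 if k odd]. Integrating term-by-term (or equivalently evaluating the antiderivative F(x) = x^4 - 2*x^3/3 - x^2 at the endpoints):
  F(1) − F(−1) = -2/3 − (2/3) = -4/3.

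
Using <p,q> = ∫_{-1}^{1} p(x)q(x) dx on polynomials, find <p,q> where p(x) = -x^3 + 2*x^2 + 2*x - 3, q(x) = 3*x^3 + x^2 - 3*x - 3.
<p,q> = 404/35

Expand the product: p(x)·q(x) = -3*x^6 + 5*x^5 + 11*x^4 - 10*x^3 - 15*x^2 + 3*x + 9.
∫_{-1}^{1} of each monomial x^k gives [2/(k+1) if k even, 0 if k odd]. Integrating term-by-term (or equivalently evaluating the antiderivative F(x) = -3*x^7/7 + 5*x^6/6 + 11*x^5/5 - 5*x^4/2 - 5*x^3 + 3*x^2/2 + 9*x at the endpoints):
  F(1) − F(−1) = 1177/210 − (-1247/210) = 404/35.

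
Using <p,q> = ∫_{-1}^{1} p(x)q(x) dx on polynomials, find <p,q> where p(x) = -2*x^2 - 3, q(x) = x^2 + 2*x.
<p,q> = -14/5

Expand the product: p(x)·q(x) = -2*x^4 - 4*x^3 - 3*x^2 - 6*x.
∫_{-1}^{1} of each monomial x^k gives [2/(k+1) if k even, 0 if k odd]. Integrating term-by-term (or equivalently evaluating the antiderivative F(x) = -2*x^5/5 - x^4 - x^3 - 3*x^2 at the endpoints):
  F(1) − F(−1) = -27/5 − (-13/5) = -14/5.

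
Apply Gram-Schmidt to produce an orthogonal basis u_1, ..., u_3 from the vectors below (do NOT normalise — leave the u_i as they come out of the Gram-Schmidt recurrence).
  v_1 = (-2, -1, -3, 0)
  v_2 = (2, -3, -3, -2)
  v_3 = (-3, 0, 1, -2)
Orthogonal basis:
  u_1 = (-2, -1, -3, 0)
  u_2 = (22/7, -17/7, -9/7, -2)
  u_3 = (-119/75, -41/75, 31/25, -197/75)

Apply the Gram-Schmidt recurrence
  u_1 = v_1
  u_i = v_i − Σ_{j<i} ((v_i · u_j) / (u_j · u_j)) · u_j.

Step by step this gives:
  u_1 = (-2, -1, -3, 0)
  u_2 = (22/7, -17/7, -9/7, -2)
  u_3 = (-119/75, -41/75, 31/25, -197/75)

Orthogonality check:
  u_2 · u_1 = 0 (should be 0)
  u_3 · u_1 = 0 (should be 0)
  u_3 · u_2 = 0 (should be 0)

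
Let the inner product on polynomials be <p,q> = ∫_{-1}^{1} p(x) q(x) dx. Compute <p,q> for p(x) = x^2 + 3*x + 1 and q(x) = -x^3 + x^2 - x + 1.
<p,q> = 8/15

Expand the product: p(x)·q(x) = -x^5 - 2*x^4 + x^3 - x^2 + 2*x + 1.
∫_{-1}^{1} of each monomial x^k gives [2/(k+1) if k even, 0 if k odd]. Integrating term-by-term (or equivalently evaluating the antiderivative F(x) = -x^6/6 - 2*x^5/5 + x^4/4 - x^3/3 + x^2 + x at the endpoints):
  F(1) − F(−1) = 27/20 − (49/60) = 8/15.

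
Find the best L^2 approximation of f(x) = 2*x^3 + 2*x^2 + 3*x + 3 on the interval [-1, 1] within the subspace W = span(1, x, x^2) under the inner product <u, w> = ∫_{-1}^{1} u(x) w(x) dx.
g(x) = 2*x^2 + 21*x/5 + 3

The best approximation g ∈ W is the orthogonal projection of f onto W. Writing g = a_0 + a_1 x + a_2 x^2, the coefficients solve the normal equations G · a = b where
  G_{ij} = <φ_i, φ_j> and b_i = <f, φ_i>, with φ_0 = 1, φ_1 = x, φ_2 = x^2.
G =
  [2, 0, 2/3]
  [0, 2/3, 0]
  [2/3, 0, 2/5],
b = (22/3, 14/5, 14/5).
Solving gives a_0 = 3, a_1 = 21/5, a_2 = 2, so
  g(x) = 2*x^2 + 21*x/5 + 3.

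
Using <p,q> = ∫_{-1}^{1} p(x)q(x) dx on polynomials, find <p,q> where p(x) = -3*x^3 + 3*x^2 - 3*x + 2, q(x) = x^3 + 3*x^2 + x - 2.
<p,q> = -338/35

Expand the product: p(x)·q(x) = -3*x^6 - 6*x^5 + 3*x^4 + 2*x^3 - 3*x^2 + 8*x - 4.
∫_{-1}^{1} of each monomial x^k gives [2/(k+1) if k even, 0 if k odd]. Integrating term-by-term (or equivalently evaluating the antiderivative F(x) = -3*x^7/7 - x^6 + 3*x^5/5 + x^4/2 - x^3 + 4*x^2 - 4*x at the endpoints):
  F(1) − F(−1) = -93/70 − (583/70) = -338/35.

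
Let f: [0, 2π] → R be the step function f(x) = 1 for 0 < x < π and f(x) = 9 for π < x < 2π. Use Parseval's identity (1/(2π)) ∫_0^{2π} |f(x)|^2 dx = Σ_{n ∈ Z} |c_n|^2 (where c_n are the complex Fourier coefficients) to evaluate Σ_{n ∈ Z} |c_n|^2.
Σ |c_n|^2 = 41

Parseval equates the L^2 energy of f (normalised by 1/(2π)) with the ℓ^2 sum of its Fourier coefficients: (1/(2π)) ∫_0^{2π} |f|^2 = Σ |c_n|^2.
Compute the left side: (1/(2π)) [∫_0^π 1^2 dx + ∫_π^{2π} 9^2 dx] = (1/(2π)) · (1π + 81π) = (1 + 81)/2 = 41.
So Σ_{n ∈ Z} |c_n|^2 = 41.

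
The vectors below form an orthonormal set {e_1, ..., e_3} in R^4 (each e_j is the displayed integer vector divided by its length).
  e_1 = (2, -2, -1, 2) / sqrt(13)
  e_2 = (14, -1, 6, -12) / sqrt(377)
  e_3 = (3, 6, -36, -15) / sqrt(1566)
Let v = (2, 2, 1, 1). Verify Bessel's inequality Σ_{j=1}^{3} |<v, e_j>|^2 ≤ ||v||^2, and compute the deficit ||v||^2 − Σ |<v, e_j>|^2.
Σ |<v, e_j>|^2 = 11/6; ||v||^2 = 10; deficit = 49/6

Write each e_j = u_j / sqrt(<u_j, u_j>) where u_j is the displayed integer vector. Then <v, e_j> = <v, u_j> / sqrt(<u_j, u_j>), so |<v, e_j>|^2 = <v, u_j>^2 / <u_j, u_j>.
Coefficients: <v, e_1> = 1/sqrt(13), <v, e_2> = 20/sqrt(377), <v, e_3> = -33/sqrt(1566).
Square and sum: Σ |<v, e_j>|^2 = 11/6.
Compute ||v||^2 = v·v = 10.
Deficit = 10 − 11/6 = 49/6 ≥ 0, confirming Bessel's inequality. (The deficit equals ||v − Σ <v,e_j> e_j||^2, the squared distance from v to span{e_j}.)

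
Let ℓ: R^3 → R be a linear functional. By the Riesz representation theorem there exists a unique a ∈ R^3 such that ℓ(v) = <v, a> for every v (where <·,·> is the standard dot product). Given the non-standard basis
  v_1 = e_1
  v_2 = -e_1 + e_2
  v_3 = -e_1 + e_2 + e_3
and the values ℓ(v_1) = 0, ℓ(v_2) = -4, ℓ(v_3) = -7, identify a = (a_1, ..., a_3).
a = (0, -4, -3)

Write a = (a_1, ..., a_3) in the standard basis. For each basis vector v_i, ℓ(v_i) = <v_i, a> is a linear equation in the a_j's. Collect the n equations into a matrix system V a = ℓ, where row i of V is v_i (expressed in the standard basis). Since V is invertible (lower-triangular with 1s on the diagonal, up to permutation), solve by back-substitution:
  V =
[[1, 0, 0],
 [-1, 1, 0],
 [-1, 1, 1]]
  V a = (0, -4, -7)
Solving gives a = (0, -4, -3).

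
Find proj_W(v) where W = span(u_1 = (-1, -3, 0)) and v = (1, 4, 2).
proj_W(v) = (13/10, 39/10, 0)

Set up U = [u_1 | ... | u_1] ∈ R^(3×1). The projector onto W = col(U) is P = U (U^T U)^(-1) U^T.
Compute U^T U =
  [10],
and U^T v = (-13).
Solve U^T U · c = U^T v for the coefficients: c = (-13/10). The projection is proj_W(v) = U c.
Check: (v - proj_W(v)) · u_1 = 0  (should be 0).
Result: proj_W(v) = (13/10, 39/10, 0).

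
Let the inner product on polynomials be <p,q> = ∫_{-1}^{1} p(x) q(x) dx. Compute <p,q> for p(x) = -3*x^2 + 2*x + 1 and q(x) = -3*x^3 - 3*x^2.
<p,q> = -4/5

Expand the product: p(x)·q(x) = 9*x^5 + 3*x^4 - 9*x^3 - 3*x^2.
∫_{-1}^{1} of each monomial x^k gives [2/(k+1) if k even, 0 if k odd]. Integrating term-by-term (or equivalently evaluating the antiderivative F(x) = 3*x^6/2 + 3*x^5/5 - 9*x^4/4 - x^3 at the endpoints):
  F(1) − F(−1) = -23/20 − (-7/20) = -4/5.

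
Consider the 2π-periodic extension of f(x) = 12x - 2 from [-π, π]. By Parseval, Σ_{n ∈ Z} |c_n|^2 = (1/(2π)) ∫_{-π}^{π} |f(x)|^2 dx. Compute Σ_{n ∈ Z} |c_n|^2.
Σ |c_n|^2 = 48π^2 + 4

Expand and integrate term by term over [-π, π]:
  ∫ (12x)^2 dx = 144·(2π^3/3); ∫ 2·12·(-2)·x dx = 0 (odd integrand); ∫ (-2)^2 dx = 4·2π.
So (1/(2π)) ∫_{-π}^{π} (12x - 2)^2 dx = 144π^2/3 + 4 = 48π^2 + 4.
Parseval ⇒ Σ |c_n|^2 = 48π^2 + 4.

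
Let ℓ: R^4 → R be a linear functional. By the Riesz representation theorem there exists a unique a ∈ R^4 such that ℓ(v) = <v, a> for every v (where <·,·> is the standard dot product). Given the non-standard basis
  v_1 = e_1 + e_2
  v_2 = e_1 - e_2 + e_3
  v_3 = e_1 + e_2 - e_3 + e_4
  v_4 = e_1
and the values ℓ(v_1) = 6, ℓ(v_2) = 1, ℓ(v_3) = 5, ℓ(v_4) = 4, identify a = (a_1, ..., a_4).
a = (4, 2, -1, -2)

Write a = (a_1, ..., a_4) in the standard basis. For each basis vector v_i, ℓ(v_i) = <v_i, a> is a linear equation in the a_j's. Collect the n equations into a matrix system V a = ℓ, where row i of V is v_i (expressed in the standard basis). Since V is invertible (lower-triangular with 1s on the diagonal, up to permutation), solve by back-substitution:
  V =
[[1, 1, 0, 0],
 [1, -1, 1, 0],
 [1, 1, -1, 1],
 [1, 0, 0, 0]]
  V a = (6, 1, 5, 4)
Solving gives a = (4, 2, -1, -2).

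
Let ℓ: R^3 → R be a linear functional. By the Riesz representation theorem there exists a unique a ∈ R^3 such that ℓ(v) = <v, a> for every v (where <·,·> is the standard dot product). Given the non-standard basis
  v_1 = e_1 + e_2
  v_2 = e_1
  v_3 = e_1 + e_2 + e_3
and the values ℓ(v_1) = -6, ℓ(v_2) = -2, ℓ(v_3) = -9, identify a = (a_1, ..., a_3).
a = (-2, -4, -3)

Write a = (a_1, ..., a_3) in the standard basis. For each basis vector v_i, ℓ(v_i) = <v_i, a> is a linear equation in the a_j's. Collect the n equations into a matrix system V a = ℓ, where row i of V is v_i (expressed in the standard basis). Since V is invertible (lower-triangular with 1s on the diagonal, up to permutation), solve by back-substitution:
  V =
[[1, 1, 0],
 [1, 0, 0],
 [1, 1, 1]]
  V a = (-6, -2, -9)
Solving gives a = (-2, -4, -3).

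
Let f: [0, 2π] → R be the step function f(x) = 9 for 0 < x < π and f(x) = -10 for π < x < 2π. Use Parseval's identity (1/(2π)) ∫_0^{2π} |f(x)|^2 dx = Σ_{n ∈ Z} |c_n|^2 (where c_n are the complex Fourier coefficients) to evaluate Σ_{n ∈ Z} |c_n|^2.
Σ |c_n|^2 = 181/2

Parseval equates the L^2 energy of f (normalised by 1/(2π)) with the ℓ^2 sum of its Fourier coefficients: (1/(2π)) ∫_0^{2π} |f|^2 = Σ |c_n|^2.
Compute the left side: (1/(2π)) [∫_0^π 9^2 dx + ∫_π^{2π} (-10)^2 dx] = (1/(2π)) · (81π + 100π) = (81 + 100)/2 = 181/2.
So Σ_{n ∈ Z} |c_n|^2 = 181/2.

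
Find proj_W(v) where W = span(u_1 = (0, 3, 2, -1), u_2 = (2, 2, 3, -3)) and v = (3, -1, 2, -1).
proj_W(v) = (304/139, -125/139, 170/139, -313/139)

Set up U = [u_1 | ... | u_2] ∈ R^(4×2). The projector onto W = col(U) is P = U (U^T U)^(-1) U^T.
Compute U^T U =
  [14, 15]
  [15, 26],
and U^T v = (2, 13).
Solve U^T U · c = U^T v for the coefficients: c = (-143/139, 152/139). The projection is proj_W(v) = U c.
Check: (v - proj_W(v)) · u_1 = 0  (should be 0).
Check: (v - proj_W(v)) · u_2 = 0  (should be 0).
Result: proj_W(v) = (304/139, -125/139, 170/139, -313/139).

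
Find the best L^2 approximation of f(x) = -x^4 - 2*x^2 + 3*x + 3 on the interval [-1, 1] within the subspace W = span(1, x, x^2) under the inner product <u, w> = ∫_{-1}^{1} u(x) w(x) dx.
g(x) = -20*x^2/7 + 3*x + 108/35

The best approximation g ∈ W is the orthogonal projection of f onto W. Writing g = a_0 + a_1 x + a_2 x^2, the coefficients solve the normal equations G · a = b where
  G_{ij} = <φ_i, φ_j> and b_i = <f, φ_i>, with φ_0 = 1, φ_1 = x, φ_2 = x^2.
G =
  [2, 0, 2/3]
  [0, 2/3, 0]
  [2/3, 0, 2/5],
b = (64/15, 2, 32/35).
Solving gives a_0 = 108/35, a_1 = 3, a_2 = -20/7, so
  g(x) = -20*x^2/7 + 3*x + 108/35.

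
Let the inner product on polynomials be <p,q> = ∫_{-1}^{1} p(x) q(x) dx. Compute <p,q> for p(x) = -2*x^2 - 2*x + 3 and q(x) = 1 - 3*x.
<p,q> = 26/3

Expand the product: p(x)·q(x) = 6*x^3 + 4*x^2 - 11*x + 3.
∫_{-1}^{1} of each monomial x^k gives [2/(k+1) if k even, 0 if k odd]. Integrating term-by-term (or equivalently evaluating the antiderivative F(x) = 3*x^4/2 + 4*x^3/3 - 11*x^2/2 + 3*x at the endpoints):
  F(1) − F(−1) = 1/3 − (-25/3) = 26/3.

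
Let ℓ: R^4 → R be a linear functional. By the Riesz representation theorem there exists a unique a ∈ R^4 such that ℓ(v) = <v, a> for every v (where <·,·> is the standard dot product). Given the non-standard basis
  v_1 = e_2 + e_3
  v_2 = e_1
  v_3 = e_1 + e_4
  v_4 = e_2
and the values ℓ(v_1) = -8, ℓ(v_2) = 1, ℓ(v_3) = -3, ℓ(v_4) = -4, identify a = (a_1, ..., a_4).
a = (1, -4, -4, -4)

Write a = (a_1, ..., a_4) in the standard basis. For each basis vector v_i, ℓ(v_i) = <v_i, a> is a linear equation in the a_j's. Collect the n equations into a matrix system V a = ℓ, where row i of V is v_i (expressed in the standard basis). Since V is invertible (lower-triangular with 1s on the diagonal, up to permutation), solve by back-substitution:
  V =
[[0, 1, 1, 0],
 [1, 0, 0, 0],
 [1, 0, 0, 1],
 [0, 1, 0, 0]]
  V a = (-8, 1, -3, -4)
Solving gives a = (1, -4, -4, -4).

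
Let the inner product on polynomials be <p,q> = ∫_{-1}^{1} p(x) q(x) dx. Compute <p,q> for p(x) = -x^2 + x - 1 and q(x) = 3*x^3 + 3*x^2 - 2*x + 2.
<p,q> = -26/3

Expand the product: p(x)·q(x) = -3*x^5 + 2*x^3 - 7*x^2 + 4*x - 2.
∫_{-1}^{1} of each monomial x^k gives [2/(k+1) if k even, 0 if k odd]. Integrating term-by-term (or equivalently evaluating the antiderivative F(x) = -x^6/2 + x^4/2 - 7*x^3/3 + 2*x^2 - 2*x at the endpoints):
  F(1) − F(−1) = -7/3 − (19/3) = -26/3.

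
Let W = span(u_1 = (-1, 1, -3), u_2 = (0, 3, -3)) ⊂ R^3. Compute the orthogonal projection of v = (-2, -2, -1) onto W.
proj_W(v) = (-5/3, -13/6, -7/6)

Set up U = [u_1 | ... | u_2] ∈ R^(3×2). The projector onto W = col(U) is P = U (U^T U)^(-1) U^T.
Compute U^T U =
  [11, 12]
  [12, 18],
and U^T v = (3, -3).
Solve U^T U · c = U^T v for the coefficients: c = (5/3, -23/18). The projection is proj_W(v) = U c.
Check: (v - proj_W(v)) · u_1 = 0  (should be 0).
Check: (v - proj_W(v)) · u_2 = 0  (should be 0).
Result: proj_W(v) = (-5/3, -13/6, -7/6).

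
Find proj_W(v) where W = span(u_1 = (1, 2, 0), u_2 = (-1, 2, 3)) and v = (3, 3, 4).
proj_W(v) = (33/61, 258/61, 144/61)

Set up U = [u_1 | ... | u_2] ∈ R^(3×2). The projector onto W = col(U) is P = U (U^T U)^(-1) U^T.
Compute U^T U =
  [5, 3]
  [3, 14],
and U^T v = (9, 15).
Solve U^T U · c = U^T v for the coefficients: c = (81/61, 48/61). The projection is proj_W(v) = U c.
Check: (v - proj_W(v)) · u_1 = 0  (should be 0).
Check: (v - proj_W(v)) · u_2 = 0  (should be 0).
Result: proj_W(v) = (33/61, 258/61, 144/61).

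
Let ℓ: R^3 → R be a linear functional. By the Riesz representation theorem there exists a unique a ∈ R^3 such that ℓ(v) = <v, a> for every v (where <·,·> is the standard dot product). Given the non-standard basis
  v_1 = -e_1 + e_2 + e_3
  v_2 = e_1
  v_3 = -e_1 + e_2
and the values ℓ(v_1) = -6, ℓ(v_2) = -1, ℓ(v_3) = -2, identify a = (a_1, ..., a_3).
a = (-1, -3, -4)

Write a = (a_1, ..., a_3) in the standard basis. For each basis vector v_i, ℓ(v_i) = <v_i, a> is a linear equation in the a_j's. Collect the n equations into a matrix system V a = ℓ, where row i of V is v_i (expressed in the standard basis). Since V is invertible (lower-triangular with 1s on the diagonal, up to permutation), solve by back-substitution:
  V =
[[-1, 1, 1],
 [1, 0, 0],
 [-1, 1, 0]]
  V a = (-6, -1, -2)
Solving gives a = (-1, -3, -4).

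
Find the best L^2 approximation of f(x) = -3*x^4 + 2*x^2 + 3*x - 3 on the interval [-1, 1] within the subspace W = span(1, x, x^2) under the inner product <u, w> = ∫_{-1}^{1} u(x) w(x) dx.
g(x) = -4*x^2/7 + 3*x - 96/35

The best approximation g ∈ W is the orthogonal projection of f onto W. Writing g = a_0 + a_1 x + a_2 x^2, the coefficients solve the normal equations G · a = b where
  G_{ij} = <φ_i, φ_j> and b_i = <f, φ_i>, with φ_0 = 1, φ_1 = x, φ_2 = x^2.
G =
  [2, 0, 2/3]
  [0, 2/3, 0]
  [2/3, 0, 2/5],
b = (-88/15, 2, -72/35).
Solving gives a_0 = -96/35, a_1 = 3, a_2 = -4/7, so
  g(x) = -4*x^2/7 + 3*x - 96/35.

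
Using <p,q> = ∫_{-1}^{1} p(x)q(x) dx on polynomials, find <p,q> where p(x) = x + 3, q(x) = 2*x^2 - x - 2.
<p,q> = -26/3

Expand the product: p(x)·q(x) = 2*x^3 + 5*x^2 - 5*x - 6.
∫_{-1}^{1} of each monomial x^k gives [2/(k+1) if k even, 0 if k odd]. Integrating term-by-term (or equivalently evaluating the antiderivative F(x) = x^4/2 + 5*x^3/3 - 5*x^2/2 - 6*x at the endpoints):
  F(1) − F(−1) = -19/3 − (7/3) = -26/3.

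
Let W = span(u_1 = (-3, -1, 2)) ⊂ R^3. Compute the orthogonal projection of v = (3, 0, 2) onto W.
proj_W(v) = (15/14, 5/14, -5/7)

Set up U = [u_1 | ... | u_1] ∈ R^(3×1). The projector onto W = col(U) is P = U (U^T U)^(-1) U^T.
Compute U^T U =
  [14],
and U^T v = (-5).
Solve U^T U · c = U^T v for the coefficients: c = (-5/14). The projection is proj_W(v) = U c.
Check: (v - proj_W(v)) · u_1 = 0  (should be 0).
Result: proj_W(v) = (15/14, 5/14, -5/7).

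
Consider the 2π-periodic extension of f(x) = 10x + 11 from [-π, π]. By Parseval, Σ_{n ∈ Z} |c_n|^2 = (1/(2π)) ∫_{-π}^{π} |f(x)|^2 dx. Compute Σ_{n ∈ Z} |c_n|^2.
Σ |c_n|^2 = 100π^2/3 + 121

Expand and integrate term by term over [-π, π]:
  ∫ (10x)^2 dx = 100·(2π^3/3); ∫ 2·10·(11)·x dx = 0 (odd integrand); ∫ 11^2 dx = 121·2π.
So (1/(2π)) ∫_{-π}^{π} (10x + 11)^2 dx = 100π^2/3 + 121 = 100π^2/3 + 121.
Parseval ⇒ Σ |c_n|^2 = 100π^2/3 + 121.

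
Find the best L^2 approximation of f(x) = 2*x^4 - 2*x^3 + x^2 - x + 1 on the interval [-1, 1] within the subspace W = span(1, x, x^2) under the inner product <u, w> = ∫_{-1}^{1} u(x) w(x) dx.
g(x) = 19*x^2/7 - 11*x/5 + 29/35

The best approximation g ∈ W is the orthogonal projection of f onto W. Writing g = a_0 + a_1 x + a_2 x^2, the coefficients solve the normal equations G · a = b where
  G_{ij} = <φ_i, φ_j> and b_i = <f, φ_i>, with φ_0 = 1, φ_1 = x, φ_2 = x^2.
G =
  [2, 0, 2/3]
  [0, 2/3, 0]
  [2/3, 0, 2/5],
b = (52/15, -22/15, 172/105).
Solving gives a_0 = 29/35, a_1 = -11/5, a_2 = 19/7, so
  g(x) = 19*x^2/7 - 11*x/5 + 29/35.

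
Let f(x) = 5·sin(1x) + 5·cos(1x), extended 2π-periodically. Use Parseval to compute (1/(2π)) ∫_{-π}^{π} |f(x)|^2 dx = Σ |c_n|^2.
Σ |c_n|^2 = 25

Expand |f|^2 and use orthogonality of {sin(nx), cos(mx)} on [-π, π]:
  ∫_{-π}^{π} sin(nx)^2 dx = π, ∫ cos(mx)^2 dx = π, and cross terms integrate to 0.
So ∫_{-π}^{π} f(x)^2 dx = 5^2 · π + 5^2 · π = (25 + 25)π.
Divide by 2π: (25 + 25)/2 = 25.
By Parseval, this equals Σ |c_n|^2.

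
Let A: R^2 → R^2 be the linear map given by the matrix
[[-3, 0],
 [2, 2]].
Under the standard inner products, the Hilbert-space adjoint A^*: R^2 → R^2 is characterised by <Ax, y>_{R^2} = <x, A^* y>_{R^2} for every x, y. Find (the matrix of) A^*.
A^* = A^T =
[[-3, 2],
 [0, 2]]

For real matrices with standard dot products, the defining identity <Ax, y> = <x, A^* y> gives (Ax)^T y = x^T (A^*) y, i.e. x^T A^T y = x^T (A^*) y. Since this holds for all x, y, we must have A^* = A^T. Therefore
A^* =
[[-3, 2],
 [0, 2]].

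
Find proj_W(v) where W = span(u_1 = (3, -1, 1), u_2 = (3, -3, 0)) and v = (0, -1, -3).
proj_W(v) = (-5/6, -11/6, -4/3)

Set up U = [u_1 | ... | u_2] ∈ R^(3×2). The projector onto W = col(U) is P = U (U^T U)^(-1) U^T.
Compute U^T U =
  [11, 12]
  [12, 18],
and U^T v = (-2, 3).
Solve U^T U · c = U^T v for the coefficients: c = (-4/3, 19/18). The projection is proj_W(v) = U c.
Check: (v - proj_W(v)) · u_1 = 0  (should be 0).
Check: (v - proj_W(v)) · u_2 = 0  (should be 0).
Result: proj_W(v) = (-5/6, -11/6, -4/3).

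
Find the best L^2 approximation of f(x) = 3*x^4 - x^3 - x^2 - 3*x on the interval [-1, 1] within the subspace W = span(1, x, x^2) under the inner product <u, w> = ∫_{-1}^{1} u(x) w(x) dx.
g(x) = 11*x^2/7 - 18*x/5 - 9/35

The best approximation g ∈ W is the orthogonal projection of f onto W. Writing g = a_0 + a_1 x + a_2 x^2, the coefficients solve the normal equations G · a = b where
  G_{ij} = <φ_i, φ_j> and b_i = <f, φ_i>, with φ_0 = 1, φ_1 = x, φ_2 = x^2.
G =
  [2, 0, 2/3]
  [0, 2/3, 0]
  [2/3, 0, 2/5],
b = (8/15, -12/5, 16/35).
Solving gives a_0 = -9/35, a_1 = -18/5, a_2 = 11/7, so
  g(x) = 11*x^2/7 - 18*x/5 - 9/35.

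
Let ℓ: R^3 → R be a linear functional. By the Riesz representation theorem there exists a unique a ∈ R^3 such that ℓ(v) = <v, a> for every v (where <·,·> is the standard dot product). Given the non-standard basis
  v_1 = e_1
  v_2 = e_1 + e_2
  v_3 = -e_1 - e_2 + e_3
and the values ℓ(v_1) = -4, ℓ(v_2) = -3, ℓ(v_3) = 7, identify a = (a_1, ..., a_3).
a = (-4, 1, 4)

Write a = (a_1, ..., a_3) in the standard basis. For each basis vector v_i, ℓ(v_i) = <v_i, a> is a linear equation in the a_j's. Collect the n equations into a matrix system V a = ℓ, where row i of V is v_i (expressed in the standard basis). Since V is invertible (lower-triangular with 1s on the diagonal, up to permutation), solve by back-substitution:
  V =
[[1, 0, 0],
 [1, 1, 0],
 [-1, -1, 1]]
  V a = (-4, -3, 7)
Solving gives a = (-4, 1, 4).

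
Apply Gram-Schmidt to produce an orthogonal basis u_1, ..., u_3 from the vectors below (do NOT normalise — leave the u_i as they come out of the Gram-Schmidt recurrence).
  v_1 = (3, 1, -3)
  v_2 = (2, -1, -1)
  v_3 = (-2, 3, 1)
Orthogonal basis:
  u_1 = (3, 1, -3)
  u_2 = (14/19, -27/19, 5/19)
  u_3 = (12/25, 9/25, 3/5)

Apply the Gram-Schmidt recurrence
  u_1 = v_1
  u_i = v_i − Σ_{j<i} ((v_i · u_j) / (u_j · u_j)) · u_j.

Step by step this gives:
  u_1 = (3, 1, -3)
  u_2 = (14/19, -27/19, 5/19)
  u_3 = (12/25, 9/25, 3/5)

Orthogonality check:
  u_2 · u_1 = 0 (should be 0)
  u_3 · u_1 = 0 (should be 0)
  u_3 · u_2 = 0 (should be 0)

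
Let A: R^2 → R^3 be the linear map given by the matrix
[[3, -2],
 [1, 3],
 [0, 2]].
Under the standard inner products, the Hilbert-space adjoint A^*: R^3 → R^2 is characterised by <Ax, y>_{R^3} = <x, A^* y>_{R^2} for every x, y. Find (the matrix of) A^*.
A^* = A^T =
[[3, 1, 0],
 [-2, 3, 2]]

For real matrices with standard dot products, the defining identity <Ax, y> = <x, A^* y> gives (Ax)^T y = x^T (A^*) y, i.e. x^T A^T y = x^T (A^*) y. Since this holds for all x, y, we must have A^* = A^T. Therefore
A^* =
[[3, 1, 0],
 [-2, 3, 2]].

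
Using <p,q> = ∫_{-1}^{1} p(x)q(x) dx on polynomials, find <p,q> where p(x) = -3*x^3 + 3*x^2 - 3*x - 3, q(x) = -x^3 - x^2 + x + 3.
<p,q> = -432/35

Expand the product: p(x)·q(x) = 3*x^6 - 3*x^4 + 9*x^2 - 12*x - 9.
∫_{-1}^{1} of each monomial x^k gives [2/(k+1) if k even, 0 if k odd]. Integrating term-by-term (or equivalently evaluating the antiderivative F(x) = 3*x^7/7 - 3*x^5/5 + 3*x^3 - 6*x^2 - 9*x at the endpoints):
  F(1) − F(−1) = -426/35 − (6/35) = -432/35.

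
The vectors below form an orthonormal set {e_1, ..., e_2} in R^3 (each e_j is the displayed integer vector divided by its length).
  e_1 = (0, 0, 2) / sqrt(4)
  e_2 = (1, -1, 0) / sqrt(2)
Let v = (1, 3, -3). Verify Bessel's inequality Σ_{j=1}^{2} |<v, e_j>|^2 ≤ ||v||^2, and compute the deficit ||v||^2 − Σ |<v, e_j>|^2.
Σ |<v, e_j>|^2 = 11; ||v||^2 = 19; deficit = 8

Write each e_j = u_j / sqrt(<u_j, u_j>) where u_j is the displayed integer vector. Then <v, e_j> = <v, u_j> / sqrt(<u_j, u_j>), so |<v, e_j>|^2 = <v, u_j>^2 / <u_j, u_j>.
Coefficients: <v, e_1> = -6/sqrt(4), <v, e_2> = -2/sqrt(2).
Square and sum: Σ |<v, e_j>|^2 = 11.
Compute ||v||^2 = v·v = 19.
Deficit = 19 − 11 = 8 ≥ 0, confirming Bessel's inequality. (The deficit equals ||v − Σ <v,e_j> e_j||^2, the squared distance from v to span{e_j}.)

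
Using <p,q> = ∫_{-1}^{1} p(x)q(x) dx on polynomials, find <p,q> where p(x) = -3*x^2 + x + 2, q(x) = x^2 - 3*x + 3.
<p,q> = 62/15

Expand the product: p(x)·q(x) = -3*x^4 + 10*x^3 - 10*x^2 - 3*x + 6.
∫_{-1}^{1} of each monomial x^k gives [2/(k+1) if k even, 0 if k odd]. Integrating term-by-term (or equivalently evaluating the antiderivative F(x) = -3*x^5/5 + 5*x^4/2 - 10*x^3/3 - 3*x^2/2 + 6*x at the endpoints):
  F(1) − F(−1) = 46/15 − (-16/15) = 62/15.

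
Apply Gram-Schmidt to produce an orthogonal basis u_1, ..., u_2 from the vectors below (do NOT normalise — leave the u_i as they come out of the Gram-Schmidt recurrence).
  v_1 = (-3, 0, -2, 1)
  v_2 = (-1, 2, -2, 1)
Orthogonal basis:
  u_1 = (-3, 0, -2, 1)
  u_2 = (5/7, 2, -6/7, 3/7)

Apply the Gram-Schmidt recurrence
  u_1 = v_1
  u_i = v_i − Σ_{j<i} ((v_i · u_j) / (u_j · u_j)) · u_j.

Step by step this gives:
  u_1 = (-3, 0, -2, 1)
  u_2 = (5/7, 2, -6/7, 3/7)

Orthogonality check:
  u_2 · u_1 = 0 (should be 0)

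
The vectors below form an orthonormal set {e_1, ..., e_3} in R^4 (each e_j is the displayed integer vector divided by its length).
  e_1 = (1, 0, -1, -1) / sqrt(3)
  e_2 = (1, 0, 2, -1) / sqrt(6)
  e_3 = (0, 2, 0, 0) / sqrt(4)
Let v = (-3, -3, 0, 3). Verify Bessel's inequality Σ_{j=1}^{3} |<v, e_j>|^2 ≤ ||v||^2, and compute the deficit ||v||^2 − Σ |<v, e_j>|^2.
Σ |<v, e_j>|^2 = 27; ||v||^2 = 27; deficit = 0

Write each e_j = u_j / sqrt(<u_j, u_j>) where u_j is the displayed integer vector. Then <v, e_j> = <v, u_j> / sqrt(<u_j, u_j>), so |<v, e_j>|^2 = <v, u_j>^2 / <u_j, u_j>.
Coefficients: <v, e_1> = -6/sqrt(3), <v, e_2> = -6/sqrt(6), <v, e_3> = -6/sqrt(4).
Square and sum: Σ |<v, e_j>|^2 = 27.
Compute ||v||^2 = v·v = 27.
Deficit = 27 − 27 = 0 ≥ 0, confirming Bessel's inequality. (The deficit equals ||v − Σ <v,e_j> e_j||^2, the squared distance from v to span{e_j}.)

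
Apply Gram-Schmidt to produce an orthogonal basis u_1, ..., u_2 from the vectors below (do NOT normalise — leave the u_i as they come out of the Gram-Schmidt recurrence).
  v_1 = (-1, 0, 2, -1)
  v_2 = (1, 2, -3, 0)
Orthogonal basis:
  u_1 = (-1, 0, 2, -1)
  u_2 = (-1/6, 2, -2/3, -7/6)

Apply the Gram-Schmidt recurrence
  u_1 = v_1
  u_i = v_i − Σ_{j<i} ((v_i · u_j) / (u_j · u_j)) · u_j.

Step by step this gives:
  u_1 = (-1, 0, 2, -1)
  u_2 = (-1/6, 2, -2/3, -7/6)

Orthogonality check:
  u_2 · u_1 = 0 (should be 0)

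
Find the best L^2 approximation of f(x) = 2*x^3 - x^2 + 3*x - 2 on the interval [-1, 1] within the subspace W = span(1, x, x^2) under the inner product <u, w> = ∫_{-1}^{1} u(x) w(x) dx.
g(x) = -x^2 + 21*x/5 - 2

The best approximation g ∈ W is the orthogonal projection of f onto W. Writing g = a_0 + a_1 x + a_2 x^2, the coefficients solve the normal equations G · a = b where
  G_{ij} = <φ_i, φ_j> and b_i = <f, φ_i>, with φ_0 = 1, φ_1 = x, φ_2 = x^2.
G =
  [2, 0, 2/3]
  [0, 2/3, 0]
  [2/3, 0, 2/5],
b = (-14/3, 14/5, -26/15).
Solving gives a_0 = -2, a_1 = 21/5, a_2 = -1, so
  g(x) = -x^2 + 21*x/5 - 2.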